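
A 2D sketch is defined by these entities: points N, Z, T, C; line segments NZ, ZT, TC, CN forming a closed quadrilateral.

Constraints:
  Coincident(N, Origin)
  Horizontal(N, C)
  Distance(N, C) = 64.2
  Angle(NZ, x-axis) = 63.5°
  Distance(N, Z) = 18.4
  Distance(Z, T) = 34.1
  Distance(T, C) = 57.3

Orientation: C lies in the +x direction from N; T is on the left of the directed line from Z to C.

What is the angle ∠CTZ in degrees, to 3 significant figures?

74.6°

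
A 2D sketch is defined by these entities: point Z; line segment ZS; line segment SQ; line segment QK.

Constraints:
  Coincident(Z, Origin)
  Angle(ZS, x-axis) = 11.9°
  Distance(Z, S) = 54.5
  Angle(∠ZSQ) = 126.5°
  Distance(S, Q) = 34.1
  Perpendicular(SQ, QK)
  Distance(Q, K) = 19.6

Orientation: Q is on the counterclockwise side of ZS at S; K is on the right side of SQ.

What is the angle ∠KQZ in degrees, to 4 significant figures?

123.4°

Z is at the origin; ZS runs at 11.9° with length 54.5, so S = 54.5·(cos 11.9°, sin 11.9°) = (53.33, 11.24). ∠ZSQ = 126.5°, so SQ runs at 11.9° + (180° − 126.5°) = 65.40° from the x-axis; with |SQ| = 34.1, Q = S + 34.1·(cos 65.40°, sin 65.40°) = (67.52, 42.24). SQ is perpendicular to QK; with |QK| = 19.6 on the right of SQ, K = Q + 19.6·(0.9092, -0.4163) = (85.34, 34.08). Then cos ∠KQZ = QK·QZ / (|QK||QZ|), giving 123.4°.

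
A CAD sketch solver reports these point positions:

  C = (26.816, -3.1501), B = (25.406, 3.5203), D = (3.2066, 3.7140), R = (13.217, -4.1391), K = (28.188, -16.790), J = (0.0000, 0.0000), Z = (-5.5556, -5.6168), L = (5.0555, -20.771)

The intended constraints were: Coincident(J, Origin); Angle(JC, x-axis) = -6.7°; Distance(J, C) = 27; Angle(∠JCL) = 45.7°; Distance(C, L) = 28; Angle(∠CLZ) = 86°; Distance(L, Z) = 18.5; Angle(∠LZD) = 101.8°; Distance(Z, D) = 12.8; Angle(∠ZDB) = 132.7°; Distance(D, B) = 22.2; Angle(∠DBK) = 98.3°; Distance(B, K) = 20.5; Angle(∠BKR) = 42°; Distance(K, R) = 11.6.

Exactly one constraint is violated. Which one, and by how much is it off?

Distance(K, R) = 11.6 — off by 8.00.

J = (0.00, 0.00) ✓; JC at -6.700° ✓; |JC| = 27.00 ✓; ∠JCL = 45.70° ✓; |CL| = 28.00 ✓; ∠CLZ = 86.00° ✓; |LZ| = 18.50 ✓; ∠LZD = 101.8° ✓; |ZD| = 12.80 ✓; ∠ZDB = 132.7° ✓; |DB| = 22.20 ✓; ∠DBK = 98.30° ✓; |BK| = 20.50 ✓; ∠BKR = 42.00° ✓; |KR| = 19.60 ✗.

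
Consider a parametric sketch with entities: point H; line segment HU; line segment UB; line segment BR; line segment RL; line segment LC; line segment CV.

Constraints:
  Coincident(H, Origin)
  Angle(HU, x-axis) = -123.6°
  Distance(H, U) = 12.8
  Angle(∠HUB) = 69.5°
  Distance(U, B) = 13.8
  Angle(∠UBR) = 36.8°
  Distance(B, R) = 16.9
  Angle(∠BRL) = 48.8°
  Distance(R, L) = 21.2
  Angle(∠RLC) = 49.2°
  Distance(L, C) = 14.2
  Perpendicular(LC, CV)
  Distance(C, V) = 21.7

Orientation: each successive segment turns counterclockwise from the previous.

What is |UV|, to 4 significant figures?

14.77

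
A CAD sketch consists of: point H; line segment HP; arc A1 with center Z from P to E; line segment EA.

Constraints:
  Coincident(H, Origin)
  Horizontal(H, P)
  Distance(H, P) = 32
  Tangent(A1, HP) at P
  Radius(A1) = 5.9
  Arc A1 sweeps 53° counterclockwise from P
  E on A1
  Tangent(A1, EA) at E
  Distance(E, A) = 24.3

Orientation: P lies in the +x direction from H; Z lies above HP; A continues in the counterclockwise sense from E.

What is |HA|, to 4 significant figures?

55.76

H is at the origin; H and P share the same y with |HP| = 32.0 and P on the +x side, so P = (32.00, 0.000). The tangent condition forces ZP to be normal to HP, so Z = P + (0, 5.9) = (32.00, 5.900). On A1, P sits at bearing -90° from Z; a 53° counterclockwise sweep puts E at bearing -37°, so E = Z + 5.9·(cos -37°, sin -37°) = (36.71, 2.349). The tangent condition forces ZE to be normal to EA, so EA runs along (−sin -37°, cos -37°); with |EA| = 24.3, A = (51.34, 21.76). Then |HA| = |A − H| = 55.76.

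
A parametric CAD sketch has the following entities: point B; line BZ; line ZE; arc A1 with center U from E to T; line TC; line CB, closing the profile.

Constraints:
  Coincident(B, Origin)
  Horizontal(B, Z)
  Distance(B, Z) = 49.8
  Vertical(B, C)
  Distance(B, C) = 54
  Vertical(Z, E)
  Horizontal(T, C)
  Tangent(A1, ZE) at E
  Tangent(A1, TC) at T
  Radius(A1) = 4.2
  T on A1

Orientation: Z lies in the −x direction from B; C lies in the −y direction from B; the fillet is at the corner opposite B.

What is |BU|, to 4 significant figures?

67.52

B is at the origin; BZ is horizontal with |BZ| = 49.8 and Z on the −x side, so Z = (-49.80, 0.000). B and C share the same x with |BC| = 54.0 and C on the −y side, so C = (0.000, -54.00). The virtual corner opposite B is at (-49.80, -54.00). Since A1 is tangent to ZE there, UE ⟂ ZE and the tangent condition forces UT to be normal to TC, with radius 4.2, so the center U sits 4.2 in from both sides at U = (-45.60, -49.80). Then |BU| = |U − B| = 67.52.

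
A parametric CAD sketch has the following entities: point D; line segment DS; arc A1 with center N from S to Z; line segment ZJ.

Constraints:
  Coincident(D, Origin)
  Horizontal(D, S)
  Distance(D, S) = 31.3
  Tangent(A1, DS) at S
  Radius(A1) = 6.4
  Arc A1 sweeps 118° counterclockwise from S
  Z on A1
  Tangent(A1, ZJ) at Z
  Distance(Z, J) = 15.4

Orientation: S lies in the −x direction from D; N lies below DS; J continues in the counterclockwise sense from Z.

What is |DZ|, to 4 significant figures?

38.13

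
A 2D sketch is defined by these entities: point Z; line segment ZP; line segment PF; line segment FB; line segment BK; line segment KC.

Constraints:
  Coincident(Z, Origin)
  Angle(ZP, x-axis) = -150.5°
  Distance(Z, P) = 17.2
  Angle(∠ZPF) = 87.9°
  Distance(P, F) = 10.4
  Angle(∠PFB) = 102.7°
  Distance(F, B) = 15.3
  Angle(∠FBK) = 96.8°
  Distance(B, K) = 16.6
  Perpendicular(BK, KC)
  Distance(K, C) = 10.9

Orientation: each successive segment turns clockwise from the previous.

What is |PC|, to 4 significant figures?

11.59

Z is at the origin; ZP runs at -150.5° with length 17.2, so P = (-14.97, -8.470). ∠ZPF = 87.9° gives PF at 117.4° from the x-axis; with |PF| = 10.4, F = (-19.76, 0.7636). ∠PFB = 102.7° gives FB at 40.10° from the x-axis; with |FB| = 15.3, B = (-8.053, 10.62). ∠FBK = 96.8° gives BK at -43.10° from the x-axis; with |BK| = 16.6, K = (4.068, -0.7237). BK is perpendicular to KC, so KC runs at -133.1°; with |KC| = 10.9, C = (-3.380, -8.682). Then |PC| = |C − P| = 11.59.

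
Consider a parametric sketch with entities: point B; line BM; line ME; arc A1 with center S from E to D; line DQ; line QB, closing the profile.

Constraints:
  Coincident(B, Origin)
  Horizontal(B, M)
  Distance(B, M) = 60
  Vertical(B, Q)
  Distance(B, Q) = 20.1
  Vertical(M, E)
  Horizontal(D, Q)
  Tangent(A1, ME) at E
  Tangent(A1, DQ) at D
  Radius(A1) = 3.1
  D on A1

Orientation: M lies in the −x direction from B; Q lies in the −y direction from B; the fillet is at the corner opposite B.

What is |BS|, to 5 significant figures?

59.385

B is at the origin; B and M share the same y with |BM| = 60.0 and M on the −x side, so M = (-60.000, 0.0000). B and Q share the same x with |BQ| = 20.1 and Q on the −y side, so Q = (0.0000, -20.100). The virtual corner opposite B is at (-60.000, -20.100). Since A1 is tangent to ME there, SE ⟂ ME and since A1 is tangent to DQ there, SD ⟂ DQ, with radius 3.1, so the center S sits 3.1 in from both sides at S = (-56.900, -17.000). Then |BS| = |S − B| = 59.385.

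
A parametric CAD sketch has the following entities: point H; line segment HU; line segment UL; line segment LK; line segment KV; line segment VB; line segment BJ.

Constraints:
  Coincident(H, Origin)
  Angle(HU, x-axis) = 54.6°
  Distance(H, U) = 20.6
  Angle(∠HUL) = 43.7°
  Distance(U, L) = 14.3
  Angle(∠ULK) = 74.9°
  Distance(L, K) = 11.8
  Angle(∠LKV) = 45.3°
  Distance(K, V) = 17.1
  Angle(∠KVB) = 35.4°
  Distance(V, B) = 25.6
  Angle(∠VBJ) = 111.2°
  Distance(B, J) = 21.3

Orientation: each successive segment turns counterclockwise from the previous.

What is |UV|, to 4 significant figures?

4.284

H is at the origin; HU runs at 54.6° with length 20.6, so U = (11.93, 16.79). ∠HUL = 43.7° gives UL at -169.1° from the x-axis; with |UL| = 14.3, L = (-2.109, 14.09). ∠ULK = 74.9° gives LK at -64.00° from the x-axis; with |LK| = 11.8, K = (3.064, 3.482). ∠LKV = 45.3° gives KV at 70.70° from the x-axis; with |KV| = 17.1, V = (8.716, 19.62). Then |UV| = |V − U| = 4.284.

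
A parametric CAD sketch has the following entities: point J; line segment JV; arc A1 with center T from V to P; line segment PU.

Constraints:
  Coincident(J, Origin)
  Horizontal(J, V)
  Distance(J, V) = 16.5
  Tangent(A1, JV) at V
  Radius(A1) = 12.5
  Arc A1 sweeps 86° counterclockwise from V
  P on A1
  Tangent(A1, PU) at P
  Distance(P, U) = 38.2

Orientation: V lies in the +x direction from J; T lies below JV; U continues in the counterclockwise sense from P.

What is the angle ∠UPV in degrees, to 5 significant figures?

137.00°

J is at the origin; J and V share the same y with |JV| = 16.5 and V on the +x side, so V = (16.500, 0.0000). A1 meets JV tangentially, so TV is at right angles to JV, so T = V + (0, -12.5) = (16.500, -12.500). On A1, V sits at bearing 90° from T; an 86° counterclockwise sweep puts P at bearing 176°, so P = T + 12.5·(cos 176°, sin 176°) = (4.0304, -11.628). A1 meets PU tangentially, so TP is at right angles to PU, so PU runs along (−sin 176°, cos 176°); with |PU| = 38.2, U = (1.3658, -49.735). Then cos ∠UPV = PU·PV / (|PU||PV|), giving 137.00°.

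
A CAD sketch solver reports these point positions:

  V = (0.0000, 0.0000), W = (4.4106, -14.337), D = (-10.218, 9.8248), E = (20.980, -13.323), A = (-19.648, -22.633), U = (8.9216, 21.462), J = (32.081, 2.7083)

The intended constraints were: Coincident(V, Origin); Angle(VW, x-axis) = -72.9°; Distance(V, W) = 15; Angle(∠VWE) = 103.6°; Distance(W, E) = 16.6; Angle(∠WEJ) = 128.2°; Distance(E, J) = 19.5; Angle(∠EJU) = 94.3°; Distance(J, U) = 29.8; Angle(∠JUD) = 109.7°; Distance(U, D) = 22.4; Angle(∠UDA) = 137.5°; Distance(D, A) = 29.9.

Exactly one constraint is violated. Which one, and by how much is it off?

Distance(D, A) = 29.9 — off by 3.90.

V = (0.00, 0.00) ✓; VW at -72.90° ✓; |VW| = 15.00 ✓; ∠VWE = 103.6° ✓; |WE| = 16.60 ✓; ∠WEJ = 128.2° ✓; |EJ| = 19.50 ✓; ∠EJU = 94.30° ✓; |JU| = 29.80 ✓; ∠JUD = 109.7° ✓; |UD| = 22.40 ✓; ∠UDA = 137.5° ✓; |DA| = 33.80 ✗.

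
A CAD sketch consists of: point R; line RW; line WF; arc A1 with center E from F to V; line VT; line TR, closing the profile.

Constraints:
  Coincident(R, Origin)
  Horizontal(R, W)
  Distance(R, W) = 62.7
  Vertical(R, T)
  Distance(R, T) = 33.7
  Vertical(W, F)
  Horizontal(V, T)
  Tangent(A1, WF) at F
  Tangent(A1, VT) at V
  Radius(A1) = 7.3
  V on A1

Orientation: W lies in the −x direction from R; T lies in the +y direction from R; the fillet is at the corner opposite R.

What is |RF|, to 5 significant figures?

68.031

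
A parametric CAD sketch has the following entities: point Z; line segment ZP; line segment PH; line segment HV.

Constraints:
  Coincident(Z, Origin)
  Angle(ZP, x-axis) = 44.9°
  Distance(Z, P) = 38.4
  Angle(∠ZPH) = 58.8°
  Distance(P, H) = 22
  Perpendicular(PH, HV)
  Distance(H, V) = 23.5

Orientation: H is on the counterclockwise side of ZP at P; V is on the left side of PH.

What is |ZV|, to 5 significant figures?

9.5807

∠ZPH = 58.8°, so PH runs at 44.9° + (180° − 58.8°) = 166.10° from the x-axis; with |PH| = 22.0, H = P + 22.0·(cos 166.10°, sin 166.10°) = (5.8445, 32.390). PH is perpendicular to HV; with |HV| = 23.5 on the left of PH, V = H + 23.5·(-0.24023, -0.97072) = (0.19913, 9.5786). Then |ZV| = |V − Z| = 9.5807.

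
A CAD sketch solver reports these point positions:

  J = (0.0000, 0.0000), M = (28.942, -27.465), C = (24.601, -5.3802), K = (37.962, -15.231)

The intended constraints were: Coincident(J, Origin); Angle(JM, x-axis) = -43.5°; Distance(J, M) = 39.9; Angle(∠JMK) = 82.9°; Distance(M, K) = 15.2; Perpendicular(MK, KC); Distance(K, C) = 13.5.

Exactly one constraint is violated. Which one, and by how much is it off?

Distance(K, C) = 13.5 — off by 3.10.

J = (0.00, 0.00) ✓; JM at -43.50° ✓; |JM| = 39.90 ✓; ∠JMK = 82.90° ✓; |MK| = 15.20 ✓; ∠(MK, KC) = 90.00° ✓; |KC| = 16.60 ✗.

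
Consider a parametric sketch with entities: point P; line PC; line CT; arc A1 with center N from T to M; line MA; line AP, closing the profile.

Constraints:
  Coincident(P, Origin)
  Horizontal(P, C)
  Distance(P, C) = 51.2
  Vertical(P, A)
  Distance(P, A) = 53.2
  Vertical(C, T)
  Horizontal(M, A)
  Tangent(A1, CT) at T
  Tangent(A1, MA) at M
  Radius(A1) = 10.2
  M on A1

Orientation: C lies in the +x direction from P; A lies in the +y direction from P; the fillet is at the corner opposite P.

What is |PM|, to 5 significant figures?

67.166

The virtual corner opposite P is at (51.200, 53.200). Tangency of A1 to CT means the radius NT is perpendicular to CT and A1 meets MA tangentially, so NM is at right angles to MA, with radius 10.2, so the center N sits 10.2 in from both sides at N = (41.000, 43.000). That places the tangent points at T = (51.200, 43.000) on CT and M = (41.000, 53.200) on MA. Then |PM| = |M − P| = 67.166.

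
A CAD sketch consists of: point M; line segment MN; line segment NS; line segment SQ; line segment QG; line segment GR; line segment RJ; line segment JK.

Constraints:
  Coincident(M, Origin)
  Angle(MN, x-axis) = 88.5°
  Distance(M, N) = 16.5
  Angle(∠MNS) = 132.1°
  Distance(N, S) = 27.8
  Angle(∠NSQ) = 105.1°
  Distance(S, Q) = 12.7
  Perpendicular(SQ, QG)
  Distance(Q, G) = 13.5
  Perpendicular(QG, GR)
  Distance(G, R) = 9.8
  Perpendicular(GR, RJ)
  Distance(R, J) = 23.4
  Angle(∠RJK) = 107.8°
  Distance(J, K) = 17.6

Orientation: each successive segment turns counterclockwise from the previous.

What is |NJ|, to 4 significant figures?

38.11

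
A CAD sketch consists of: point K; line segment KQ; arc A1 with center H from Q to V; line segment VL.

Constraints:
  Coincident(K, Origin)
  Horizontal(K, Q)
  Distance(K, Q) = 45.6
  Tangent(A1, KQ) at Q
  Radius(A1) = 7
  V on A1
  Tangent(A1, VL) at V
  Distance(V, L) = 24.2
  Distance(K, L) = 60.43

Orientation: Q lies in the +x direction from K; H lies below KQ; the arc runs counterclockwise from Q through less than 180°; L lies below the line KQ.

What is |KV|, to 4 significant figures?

40.90

K is at the origin; K and Q share the same y with |KQ| = 45.6 and Q on the +x side, so Q = (45.60, 0.000). The tangent condition forces HQ to be normal to KQ, so H = Q + (0, -7) = (45.60, -7.000). Since HV ⟂ VL (tangency), |HL| = √(7.0² + 24.2²) = 25.19 regardless of where V sits on A1. So L lies on both circle(K, 60.43) and circle(H, 25.19); the below-KQ intersection is L = (51.59, -31.47). V is the foot of the tangent from L: V = (39.53, -10.49).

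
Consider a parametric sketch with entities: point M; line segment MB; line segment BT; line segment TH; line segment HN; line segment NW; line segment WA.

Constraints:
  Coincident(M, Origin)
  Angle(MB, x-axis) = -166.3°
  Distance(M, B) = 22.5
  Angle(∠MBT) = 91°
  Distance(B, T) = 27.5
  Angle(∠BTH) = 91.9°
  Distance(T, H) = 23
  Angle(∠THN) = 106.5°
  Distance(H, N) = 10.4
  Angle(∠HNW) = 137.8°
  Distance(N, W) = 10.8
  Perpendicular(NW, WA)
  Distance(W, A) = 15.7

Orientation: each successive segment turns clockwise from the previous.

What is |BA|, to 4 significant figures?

16.66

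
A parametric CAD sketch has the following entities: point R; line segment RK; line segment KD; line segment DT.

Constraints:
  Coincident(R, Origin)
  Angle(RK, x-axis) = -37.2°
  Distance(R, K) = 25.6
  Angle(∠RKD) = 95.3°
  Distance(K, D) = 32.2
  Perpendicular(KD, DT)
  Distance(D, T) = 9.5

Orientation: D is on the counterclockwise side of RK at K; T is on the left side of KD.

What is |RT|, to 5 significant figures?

38.084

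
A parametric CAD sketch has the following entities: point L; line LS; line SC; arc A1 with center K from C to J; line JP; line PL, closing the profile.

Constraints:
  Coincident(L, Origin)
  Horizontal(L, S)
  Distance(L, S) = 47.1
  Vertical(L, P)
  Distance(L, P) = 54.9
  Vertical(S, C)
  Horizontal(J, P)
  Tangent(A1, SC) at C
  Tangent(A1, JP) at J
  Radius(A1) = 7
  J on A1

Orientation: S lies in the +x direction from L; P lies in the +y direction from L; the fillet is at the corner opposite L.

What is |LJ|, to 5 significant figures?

67.985

The virtual corner opposite L is at (47.100, 54.900). The tangent condition forces KC to be normal to SC and A1 meets JP tangentially, so KJ is at right angles to JP, with radius 7.0, so the center K sits 7.0 in from both sides at K = (40.100, 47.900). That places the tangent points at C = (47.100, 47.900) on SC and J = (40.100, 54.900) on JP. Then |LJ| = |J − L| = 67.985.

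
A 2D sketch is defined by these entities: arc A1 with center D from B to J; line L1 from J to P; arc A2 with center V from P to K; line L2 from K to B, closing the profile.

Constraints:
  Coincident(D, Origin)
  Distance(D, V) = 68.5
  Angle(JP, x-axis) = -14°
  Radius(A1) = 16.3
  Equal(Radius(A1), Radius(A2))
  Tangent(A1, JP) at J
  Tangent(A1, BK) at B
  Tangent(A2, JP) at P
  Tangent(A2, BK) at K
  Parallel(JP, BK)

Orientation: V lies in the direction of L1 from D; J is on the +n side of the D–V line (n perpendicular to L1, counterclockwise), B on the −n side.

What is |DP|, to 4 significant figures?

70.41

The slot axis is L1's direction at -14.0°, so u = (cos -14.0°, sin -14.0°) = (0.9703, -0.2419) and n = (−sin -14.0°, cos -14.0°) = (0.2419, 0.9703). D is at the origin and V lies 68.5 along u from D, so V = 68.5·u = (66.47, -16.57). Tangency of A1 to both parallel lines with radius 16.3 puts J and B at D ± 16.3·n: J = (3.943, 15.82), B = (-3.943, -15.82). Equal radii place P and K the same way about V: P = V + 16.3·n = (70.41, -0.7558), K = V − 16.3·n = (62.52, -32.39). Then |DP| = |P − D| = 70.41.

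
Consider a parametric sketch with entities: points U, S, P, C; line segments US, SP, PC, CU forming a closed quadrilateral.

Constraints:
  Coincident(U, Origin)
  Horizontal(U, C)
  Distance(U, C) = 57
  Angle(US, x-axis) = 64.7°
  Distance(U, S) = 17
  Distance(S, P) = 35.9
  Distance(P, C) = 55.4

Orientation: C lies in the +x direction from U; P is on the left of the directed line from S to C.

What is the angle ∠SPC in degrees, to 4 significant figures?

65.52°

U is at the origin; UC is horizontal with |UC| = 57.0 and C in +x, so C = (57.0, 0). US runs at 64.7° with |US| = 17.0, so S = (7.265, 15.37). P is determined by |SP| = 35.9 and |PC| = 55.4 together: it lies at the intersection of circle(S, 35.9) and circle(C, 55.4). With |SC| = 52.06, the foot of the radical line on SC is 8.927 from S and the perpendicular offset is √(35.9² − 8.927²) = 34.77. Taking the left-of-SC solution: P = (26.06, 45.96).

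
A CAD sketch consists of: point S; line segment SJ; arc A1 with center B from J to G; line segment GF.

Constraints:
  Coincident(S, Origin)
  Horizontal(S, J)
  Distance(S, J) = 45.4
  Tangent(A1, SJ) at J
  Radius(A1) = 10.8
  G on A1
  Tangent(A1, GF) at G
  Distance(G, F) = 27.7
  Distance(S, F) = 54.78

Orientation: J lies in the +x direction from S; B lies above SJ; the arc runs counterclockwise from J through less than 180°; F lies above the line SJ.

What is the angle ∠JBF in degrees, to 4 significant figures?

165.4°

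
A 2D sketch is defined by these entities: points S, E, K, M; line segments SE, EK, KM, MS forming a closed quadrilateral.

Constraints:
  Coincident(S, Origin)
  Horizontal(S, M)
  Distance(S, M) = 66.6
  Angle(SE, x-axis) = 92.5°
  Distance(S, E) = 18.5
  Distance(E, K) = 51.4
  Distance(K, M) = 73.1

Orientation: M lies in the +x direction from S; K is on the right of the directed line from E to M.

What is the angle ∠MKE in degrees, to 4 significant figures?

65.63°

Checks: |EK| = 51.40 ✓; |KM| = 73.10 ✓.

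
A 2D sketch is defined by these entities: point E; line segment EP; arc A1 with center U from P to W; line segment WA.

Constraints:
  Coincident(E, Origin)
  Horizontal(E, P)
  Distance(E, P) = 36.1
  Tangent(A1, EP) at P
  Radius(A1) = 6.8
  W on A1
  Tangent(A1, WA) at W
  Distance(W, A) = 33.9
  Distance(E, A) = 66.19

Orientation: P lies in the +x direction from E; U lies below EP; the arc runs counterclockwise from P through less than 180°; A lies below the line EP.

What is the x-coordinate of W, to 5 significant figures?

31.459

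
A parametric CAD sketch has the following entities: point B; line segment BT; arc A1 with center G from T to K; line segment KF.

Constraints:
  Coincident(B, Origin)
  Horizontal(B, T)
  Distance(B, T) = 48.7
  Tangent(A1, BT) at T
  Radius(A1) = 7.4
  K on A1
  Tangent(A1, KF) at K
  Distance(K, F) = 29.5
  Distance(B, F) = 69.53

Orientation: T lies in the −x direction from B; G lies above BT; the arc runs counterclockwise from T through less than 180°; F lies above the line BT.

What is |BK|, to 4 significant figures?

44.21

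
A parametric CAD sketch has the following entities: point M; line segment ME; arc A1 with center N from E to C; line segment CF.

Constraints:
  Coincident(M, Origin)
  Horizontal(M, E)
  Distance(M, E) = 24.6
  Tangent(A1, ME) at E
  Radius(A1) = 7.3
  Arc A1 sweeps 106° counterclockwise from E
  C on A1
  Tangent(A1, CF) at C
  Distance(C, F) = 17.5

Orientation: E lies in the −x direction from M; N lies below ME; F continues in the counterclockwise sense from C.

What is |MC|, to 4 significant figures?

32.96

Since A1 is tangent to ME there, NE ⟂ ME, so N = E + (0, -7.3) = (-24.60, -7.300). On A1, E sits at bearing 90° from N; a 106° counterclockwise sweep puts C at bearing 196°, so C = N + 7.3·(cos 196°, sin 196°) = (-31.62, -9.312). Then |MC| = |C − M| = 32.96.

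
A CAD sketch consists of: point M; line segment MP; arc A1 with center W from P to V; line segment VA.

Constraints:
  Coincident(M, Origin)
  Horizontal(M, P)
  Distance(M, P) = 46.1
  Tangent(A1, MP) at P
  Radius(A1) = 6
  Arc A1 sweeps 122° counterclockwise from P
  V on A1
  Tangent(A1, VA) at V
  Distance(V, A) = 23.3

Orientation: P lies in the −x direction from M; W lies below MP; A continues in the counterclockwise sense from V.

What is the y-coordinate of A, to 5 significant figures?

-28.939

M is at the origin; M and P share the same y with |MP| = 46.1 and P on the −x side, so P = (-46.100, 0.0000). A1 meets MP tangentially, so WP is at right angles to MP, so W = P + (0, -6) = (-46.100, -6.0000). On A1, P sits at bearing 90° from W; a 122° counterclockwise sweep puts V at bearing 212°, so V = W + 6.0·(cos 212°, sin 212°) = (-51.188, -9.1795). Tangency of A1 to VA means the radius WV is perpendicular to VA, so VA runs along (−sin 212°, cos 212°); with |VA| = 23.3, A = (-38.841, -28.939). So A.y = -28.939.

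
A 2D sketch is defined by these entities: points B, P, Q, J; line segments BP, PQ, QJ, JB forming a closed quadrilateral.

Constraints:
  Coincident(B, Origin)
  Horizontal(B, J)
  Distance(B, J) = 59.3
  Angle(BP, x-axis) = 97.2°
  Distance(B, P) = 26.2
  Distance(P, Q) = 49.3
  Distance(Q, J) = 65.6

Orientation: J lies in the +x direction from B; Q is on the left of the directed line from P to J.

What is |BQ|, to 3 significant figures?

68.1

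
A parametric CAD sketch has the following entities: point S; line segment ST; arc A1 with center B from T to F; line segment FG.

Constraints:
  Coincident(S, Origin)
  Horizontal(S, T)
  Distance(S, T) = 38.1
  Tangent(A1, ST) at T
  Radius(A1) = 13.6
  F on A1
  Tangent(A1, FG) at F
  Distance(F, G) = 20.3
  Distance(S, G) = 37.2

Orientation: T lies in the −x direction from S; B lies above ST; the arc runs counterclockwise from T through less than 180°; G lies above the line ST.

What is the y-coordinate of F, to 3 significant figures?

10.9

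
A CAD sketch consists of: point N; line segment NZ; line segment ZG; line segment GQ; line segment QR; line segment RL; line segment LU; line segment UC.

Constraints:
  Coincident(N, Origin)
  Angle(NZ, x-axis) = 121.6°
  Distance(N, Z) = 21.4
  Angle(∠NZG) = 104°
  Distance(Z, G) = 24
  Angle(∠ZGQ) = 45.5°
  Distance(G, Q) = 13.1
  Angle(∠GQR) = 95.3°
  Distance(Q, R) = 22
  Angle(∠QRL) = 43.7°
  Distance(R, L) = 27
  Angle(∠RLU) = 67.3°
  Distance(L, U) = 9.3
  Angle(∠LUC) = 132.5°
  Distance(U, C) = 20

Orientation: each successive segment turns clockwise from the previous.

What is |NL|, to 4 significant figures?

40.56

∠GQR = 95.3° gives QR at -173.6° from the x-axis; with |QR| = 22.0, R = (-16.03, 19.82). ∠QRL = 43.7° gives RL at 50.10° from the x-axis; with |RL| = 27.0, L = (1.286, 40.54). Then |NL| = |L − N| = 40.56.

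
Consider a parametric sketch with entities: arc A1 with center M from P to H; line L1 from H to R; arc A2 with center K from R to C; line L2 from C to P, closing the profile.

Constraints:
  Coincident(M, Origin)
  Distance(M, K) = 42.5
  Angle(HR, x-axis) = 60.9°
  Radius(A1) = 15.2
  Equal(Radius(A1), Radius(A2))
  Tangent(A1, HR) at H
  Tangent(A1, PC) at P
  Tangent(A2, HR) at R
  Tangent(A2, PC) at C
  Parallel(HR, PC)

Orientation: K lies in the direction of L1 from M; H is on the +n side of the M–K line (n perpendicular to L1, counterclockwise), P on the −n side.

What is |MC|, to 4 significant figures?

45.14

The slot axis is L1's direction at 60.9°, so u = (cos 60.9°, sin 60.9°) = (0.4863, 0.8738) and n = (−sin 60.9°, cos 60.9°) = (-0.8738, 0.4863). M is at the origin and K lies 42.5 along u from M, so K = 42.5·u = (20.67, 37.14). Tangency of A1 to both parallel lines with radius 15.2 puts H and P at M ± 15.2·n: H = (-13.28, 7.392), P = (13.28, -7.392). Equal radii place R and C the same way about K: R = K + 15.2·n = (7.388, 44.53), C = K − 15.2·n = (33.95, 29.74). Then |MC| = |C − M| = 45.14.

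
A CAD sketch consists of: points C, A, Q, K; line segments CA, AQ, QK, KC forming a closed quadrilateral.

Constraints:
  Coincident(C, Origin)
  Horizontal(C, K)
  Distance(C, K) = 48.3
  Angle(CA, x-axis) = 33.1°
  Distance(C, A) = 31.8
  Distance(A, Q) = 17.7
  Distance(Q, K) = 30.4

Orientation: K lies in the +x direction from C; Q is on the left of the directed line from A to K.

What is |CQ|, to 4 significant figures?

49.37

Checks: |AQ| = 17.70 ✓; |QK| = 30.40 ✓.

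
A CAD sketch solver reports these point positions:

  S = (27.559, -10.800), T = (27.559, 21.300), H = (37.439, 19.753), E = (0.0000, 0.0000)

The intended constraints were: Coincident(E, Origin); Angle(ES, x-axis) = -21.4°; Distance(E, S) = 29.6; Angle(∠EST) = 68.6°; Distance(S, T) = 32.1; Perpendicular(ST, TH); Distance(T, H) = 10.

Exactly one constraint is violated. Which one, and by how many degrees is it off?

Perpendicular(ST, TH) — off by 8.90°.

E = (0.00, 0.00) ✓; ES at -21.40° ✓; |ES| = 29.60 ✓; ∠EST = 68.60° ✓; |ST| = 32.10 ✓; ∠(ST, TH) = 98.90° ✗; |TH| = 10.00 ✓.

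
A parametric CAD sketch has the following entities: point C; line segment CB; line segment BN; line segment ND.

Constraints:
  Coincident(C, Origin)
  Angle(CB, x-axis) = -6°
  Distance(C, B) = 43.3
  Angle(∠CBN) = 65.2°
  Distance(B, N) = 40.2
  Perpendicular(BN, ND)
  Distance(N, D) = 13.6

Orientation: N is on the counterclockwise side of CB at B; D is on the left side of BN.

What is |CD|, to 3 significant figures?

33.9

C is at the origin; CB runs at -6.0° with length 43.3, so B = 43.3·(cos -6.0°, sin -6.0°) = (43.1, -4.53). ∠CBN = 65.2°, so BN runs at -6.0° + (180° − 65.2°) = 109° from the x-axis; with |BN| = 40.2, N = B + 40.2·(cos 109°, sin 109°) = (30.1, 33.5). BN ⟂ ND; with |ND| = 13.6 on the left of BN, D = N + 13.6·(-0.947, -0.322) = (17.2, 29.1). Then |CD| = |D − C| = 33.9.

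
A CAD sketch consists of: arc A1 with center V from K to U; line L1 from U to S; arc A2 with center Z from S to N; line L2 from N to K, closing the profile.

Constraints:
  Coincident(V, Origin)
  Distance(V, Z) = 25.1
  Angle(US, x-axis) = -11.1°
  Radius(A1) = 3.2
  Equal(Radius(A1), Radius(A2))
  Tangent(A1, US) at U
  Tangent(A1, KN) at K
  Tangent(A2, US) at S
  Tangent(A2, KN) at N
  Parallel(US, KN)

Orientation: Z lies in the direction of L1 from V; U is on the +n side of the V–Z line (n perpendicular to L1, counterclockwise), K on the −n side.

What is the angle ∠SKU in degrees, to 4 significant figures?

75.70°

The slot axis is L1's direction at -11.1°, so u = (cos -11.1°, sin -11.1°) = (0.9813, -0.1925) and n = (−sin -11.1°, cos -11.1°) = (0.1925, 0.9813). V is at the origin and Z lies 25.1 along u from V, so Z = 25.1·u = (24.63, -4.832). Tangency of A1 to both parallel lines with radius 3.2 puts U and K at V ± 3.2·n: U = (0.6161, 3.140), K = (-0.6161, -3.140). Equal radii place S and N the same way about Z: S = Z + 3.2·n = (25.25, -1.692), N = Z − 3.2·n = (24.01, -7.972). Then cos ∠SKU = KS·KU / (|KS||KU|), giving 75.70°.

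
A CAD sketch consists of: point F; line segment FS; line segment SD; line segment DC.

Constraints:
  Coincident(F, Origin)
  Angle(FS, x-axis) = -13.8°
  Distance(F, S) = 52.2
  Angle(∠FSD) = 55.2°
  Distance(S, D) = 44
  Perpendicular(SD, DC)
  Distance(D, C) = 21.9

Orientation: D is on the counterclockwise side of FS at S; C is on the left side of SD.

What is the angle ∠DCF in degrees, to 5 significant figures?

145.87°

F is at the origin; FS runs at -13.8° with length 52.2, so S = 52.2·(cos -13.8°, sin -13.8°) = (50.693, -12.451). ∠FSD = 55.2°, so SD runs at -13.8° + (180° − 55.2°) = 111.00° from the x-axis; with |SD| = 44.0, D = S + 44.0·(cos 111.00°, sin 111.00°) = (34.925, 28.626). The perpendicularity gives DC at right angles to SD; with |DC| = 21.9 on the left of SD, C = D + 21.9·(-0.93358, -0.35837) = (14.480, 20.778). Then cos ∠DCF = CD·CF / (|CD||CF|), giving 145.87°.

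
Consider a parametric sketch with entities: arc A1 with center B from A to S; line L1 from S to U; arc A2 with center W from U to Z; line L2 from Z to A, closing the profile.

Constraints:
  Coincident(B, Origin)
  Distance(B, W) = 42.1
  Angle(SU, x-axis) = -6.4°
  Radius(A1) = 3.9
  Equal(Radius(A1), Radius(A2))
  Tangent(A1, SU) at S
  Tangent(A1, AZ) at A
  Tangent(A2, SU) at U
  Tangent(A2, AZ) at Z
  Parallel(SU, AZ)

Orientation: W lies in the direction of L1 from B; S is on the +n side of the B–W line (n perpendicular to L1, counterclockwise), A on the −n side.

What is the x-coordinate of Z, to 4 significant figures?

41.40

Tangency of A1 to both parallel lines with radius 3.9 puts S and A at B ± 3.9·n: S = (0.4347, 3.876), A = (-0.4347, -3.876). Equal radii place U and Z the same way about W: U = W + 3.9·n = (42.27, -0.8171), Z = W − 3.9·n = (41.40, -8.569). So Z.x = 41.40.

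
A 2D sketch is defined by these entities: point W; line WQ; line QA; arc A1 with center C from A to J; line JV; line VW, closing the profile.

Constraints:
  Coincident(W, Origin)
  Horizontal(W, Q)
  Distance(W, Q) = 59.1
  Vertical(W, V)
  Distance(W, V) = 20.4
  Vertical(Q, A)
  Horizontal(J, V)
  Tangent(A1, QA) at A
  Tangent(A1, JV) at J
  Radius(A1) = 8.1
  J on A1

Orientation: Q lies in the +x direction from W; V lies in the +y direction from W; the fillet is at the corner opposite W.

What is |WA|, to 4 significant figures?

60.37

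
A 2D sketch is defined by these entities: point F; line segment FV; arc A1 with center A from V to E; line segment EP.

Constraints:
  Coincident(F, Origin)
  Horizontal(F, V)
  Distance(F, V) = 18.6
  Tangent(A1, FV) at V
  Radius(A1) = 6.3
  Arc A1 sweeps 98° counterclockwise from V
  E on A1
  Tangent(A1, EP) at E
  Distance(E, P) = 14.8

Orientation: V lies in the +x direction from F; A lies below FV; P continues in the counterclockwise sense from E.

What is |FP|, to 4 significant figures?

26.17

F is at the origin; FV is horizontal with |FV| = 18.6 and V on the +x side, so V = (18.60, 0.000). A1 meets FV tangentially, so AV is at right angles to FV, so A = V + (0, -6.3) = (18.60, -6.300). On A1, V sits at bearing 90° from A; a 98° counterclockwise sweep puts E at bearing 188°, so E = A + 6.3·(cos 188°, sin 188°) = (12.36, -7.177). Tangency of A1 to EP means the radius AE is perpendicular to EP, so EP runs along (−sin 188°, cos 188°); with |EP| = 14.8, P = (14.42, -21.83). Then |FP| = |P − F| = 26.17.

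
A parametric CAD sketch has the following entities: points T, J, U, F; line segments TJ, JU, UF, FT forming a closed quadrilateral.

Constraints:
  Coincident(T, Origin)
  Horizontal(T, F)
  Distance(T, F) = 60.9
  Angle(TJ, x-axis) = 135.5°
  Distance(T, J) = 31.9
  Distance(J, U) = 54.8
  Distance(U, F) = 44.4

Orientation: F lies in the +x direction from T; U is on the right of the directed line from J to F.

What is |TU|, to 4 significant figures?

23.04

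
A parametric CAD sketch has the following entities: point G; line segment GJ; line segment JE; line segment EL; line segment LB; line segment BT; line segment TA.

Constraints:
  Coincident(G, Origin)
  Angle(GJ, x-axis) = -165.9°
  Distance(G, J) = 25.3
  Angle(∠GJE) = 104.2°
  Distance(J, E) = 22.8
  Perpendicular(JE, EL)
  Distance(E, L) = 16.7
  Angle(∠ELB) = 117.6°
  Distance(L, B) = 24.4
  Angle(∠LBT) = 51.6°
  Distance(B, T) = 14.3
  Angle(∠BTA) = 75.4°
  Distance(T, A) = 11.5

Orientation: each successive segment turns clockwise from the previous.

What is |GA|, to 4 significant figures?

21.21

G is at the origin; GJ runs at -165.9° with length 25.3, so J = (-24.54, -6.163). ∠GJE = 104.2° gives JE at 118.3° from the x-axis; with |JE| = 22.8, E = (-35.35, 13.91). JE ⟂ EL, so EL runs at 28.30°; with |EL| = 16.7, L = (-20.64, 21.83). ∠ELB = 117.6° gives LB at -34.10° from the x-axis; with |LB| = 24.4, B = (-0.4383, 8.149). ∠LBT = 51.6° gives BT at -162.5° from the x-axis; with |BT| = 14.3, T = (-14.08, 3.849). ∠BTA = 75.4° gives TA at 92.90° from the x-axis; with |TA| = 11.5, A = (-14.66, 15.33). Then |GA| = |A − G| = 21.21.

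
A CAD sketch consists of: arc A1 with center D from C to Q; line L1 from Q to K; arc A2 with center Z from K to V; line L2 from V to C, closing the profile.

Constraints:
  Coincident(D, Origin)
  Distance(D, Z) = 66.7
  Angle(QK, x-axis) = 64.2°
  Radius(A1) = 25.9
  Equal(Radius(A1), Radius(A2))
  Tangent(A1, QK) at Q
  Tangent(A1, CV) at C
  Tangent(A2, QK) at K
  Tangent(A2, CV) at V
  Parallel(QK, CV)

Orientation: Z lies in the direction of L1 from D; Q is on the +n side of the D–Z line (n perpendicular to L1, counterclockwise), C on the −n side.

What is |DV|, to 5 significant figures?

71.552

The slot axis is L1's direction at 64.2°, so u = (cos 64.2°, sin 64.2°) = (0.43523, 0.90032) and n = (−sin 64.2°, cos 64.2°) = (-0.90032, 0.43523). D is at the origin and Z lies 66.7 along u from D, so Z = 66.7·u = (29.030, 60.051). Tangency of A1 to both parallel lines with radius 25.9 puts Q and C at D ± 25.9·n: Q = (-23.318, 11.272), C = (23.318, -11.272). Equal radii place K and V the same way about Z: K = Z + 25.9·n = (5.7117, 71.324), V = Z − 25.9·n = (52.348, 48.779). Then |DV| = |V − D| = 71.552.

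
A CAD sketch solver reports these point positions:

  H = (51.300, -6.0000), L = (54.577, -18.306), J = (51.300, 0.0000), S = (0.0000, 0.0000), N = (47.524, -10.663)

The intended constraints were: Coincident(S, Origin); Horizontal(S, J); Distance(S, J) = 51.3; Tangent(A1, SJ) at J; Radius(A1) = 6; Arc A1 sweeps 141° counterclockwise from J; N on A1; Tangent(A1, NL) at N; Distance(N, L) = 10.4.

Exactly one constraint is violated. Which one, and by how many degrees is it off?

Tangent(A1, NL) at N — off by 8.30°.

S = (0.00, 0.00) ✓; S.y = 0.00, J.y = 0.00 ✓; |SJ| = 51.30 ✓; ∠(HJ, JS) = 90.00° ✓; |HJ| = 6.000 ✓; bearing(H→N) − bearing(H→J) = 141.0° ✓; |HN| = 6.000 ✓; ∠(HN, NL) = 98.30° ✗; |NL| = 10.40 ✓.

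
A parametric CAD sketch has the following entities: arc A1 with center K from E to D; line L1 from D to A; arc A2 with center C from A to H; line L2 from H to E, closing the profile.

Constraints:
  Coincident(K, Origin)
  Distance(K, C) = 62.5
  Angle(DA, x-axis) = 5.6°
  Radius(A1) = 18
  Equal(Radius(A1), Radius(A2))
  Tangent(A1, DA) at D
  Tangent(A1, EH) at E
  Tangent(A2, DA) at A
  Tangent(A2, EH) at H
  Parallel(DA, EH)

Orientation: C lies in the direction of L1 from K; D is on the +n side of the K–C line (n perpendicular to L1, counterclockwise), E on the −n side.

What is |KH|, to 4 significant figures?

65.04

The slot axis is L1's direction at 5.6°, so u = (cos 5.6°, sin 5.6°) = (0.9952, 0.09758) and n = (−sin 5.6°, cos 5.6°) = (-0.09758, 0.9952). K is at the origin and C lies 62.5 along u from K, so C = 62.5·u = (62.20, 6.099). Tangency of A1 to both parallel lines with radius 18.0 puts D and E at K ± 18.0·n: D = (-1.756, 17.91), E = (1.756, -17.91). Equal radii place A and H the same way about C: A = C + 18.0·n = (60.45, 24.01), H = C − 18.0·n = (63.96, -11.82). Then |KH| = |H − K| = 65.04.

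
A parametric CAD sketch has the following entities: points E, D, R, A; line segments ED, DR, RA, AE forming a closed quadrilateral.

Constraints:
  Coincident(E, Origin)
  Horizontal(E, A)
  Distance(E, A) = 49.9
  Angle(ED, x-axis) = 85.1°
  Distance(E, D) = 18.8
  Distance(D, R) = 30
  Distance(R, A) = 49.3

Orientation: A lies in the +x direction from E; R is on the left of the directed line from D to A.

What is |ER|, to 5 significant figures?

46.276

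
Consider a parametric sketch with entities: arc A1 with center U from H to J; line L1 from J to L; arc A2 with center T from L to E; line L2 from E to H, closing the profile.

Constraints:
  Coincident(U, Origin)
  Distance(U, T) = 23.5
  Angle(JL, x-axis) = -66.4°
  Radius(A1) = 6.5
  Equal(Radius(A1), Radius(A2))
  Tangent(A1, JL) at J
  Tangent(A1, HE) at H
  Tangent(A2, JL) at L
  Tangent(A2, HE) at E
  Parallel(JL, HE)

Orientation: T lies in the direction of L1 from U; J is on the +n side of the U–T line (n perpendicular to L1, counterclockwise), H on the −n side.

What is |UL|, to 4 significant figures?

24.38

Tangency of A1 to both parallel lines with radius 6.5 puts J and H at U ± 6.5·n: J = (5.956, 2.602), H = (-5.956, -2.602). Equal radii place L and E the same way about T: L = T + 6.5·n = (15.36, -18.93), E = T − 6.5·n = (3.452, -24.14). Then |UL| = |L − U| = 24.38.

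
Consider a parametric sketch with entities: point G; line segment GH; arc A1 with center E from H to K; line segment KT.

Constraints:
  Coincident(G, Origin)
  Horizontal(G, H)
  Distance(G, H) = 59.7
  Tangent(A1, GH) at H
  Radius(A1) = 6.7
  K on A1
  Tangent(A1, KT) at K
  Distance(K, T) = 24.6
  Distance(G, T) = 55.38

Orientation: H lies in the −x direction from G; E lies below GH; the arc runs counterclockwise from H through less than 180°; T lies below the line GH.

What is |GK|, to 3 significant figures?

65.5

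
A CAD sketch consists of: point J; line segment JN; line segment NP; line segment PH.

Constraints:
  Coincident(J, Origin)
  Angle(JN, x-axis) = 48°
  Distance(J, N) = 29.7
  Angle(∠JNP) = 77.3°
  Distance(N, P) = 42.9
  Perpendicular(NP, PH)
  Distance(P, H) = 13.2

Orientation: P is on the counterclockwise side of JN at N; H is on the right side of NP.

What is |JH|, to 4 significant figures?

55.69

J is at the origin; JN runs at 48.0° with length 29.7, so N = 29.7·(cos 48.0°, sin 48.0°) = (19.87, 22.07). ∠JNP = 77.3°, so NP runs at 48.0° + (180° − 77.3°) = 150.7° from the x-axis; with |NP| = 42.9, P = N + 42.9·(cos 150.7°, sin 150.7°) = (-17.54, 43.07). NP is perpendicular to PH; with |PH| = 13.2 on the right of NP, H = P + 13.2·(0.4894, 0.8721) = (-11.08, 54.58). Then |JH| = |H − J| = 55.69.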